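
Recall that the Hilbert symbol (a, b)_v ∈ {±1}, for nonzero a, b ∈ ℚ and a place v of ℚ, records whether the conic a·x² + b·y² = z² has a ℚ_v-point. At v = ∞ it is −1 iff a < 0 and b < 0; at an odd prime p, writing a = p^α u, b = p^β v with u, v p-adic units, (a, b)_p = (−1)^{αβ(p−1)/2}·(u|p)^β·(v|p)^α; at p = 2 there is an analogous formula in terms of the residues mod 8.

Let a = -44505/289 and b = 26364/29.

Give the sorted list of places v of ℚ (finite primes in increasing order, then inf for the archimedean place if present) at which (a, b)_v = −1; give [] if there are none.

[2, 3, 13, 29]

Mod squares: a ≡ -4945, b ≡ 1131. Check v ∈ {∞, 2, 3, 5, 13, 17, 23, 29, 43}.
v=43: a=43^1·(≡11), b=43^0·(≡15) mod 43; (11|43)=+1, (15|43)=+1; (−1)^{1·0·21}·(+1)^0·(+1)^1 = +1.
v=2: v_2(a)=0, v_2(b)=2; units ≡ 7, 3 (mod 8); ε·ε+αω+βω = 1·1+0·1+2·0 ≡ 1  ⇒  (a,b)_2 = -1.
v=3: a=3^2·(≡2), b=3^1·(≡2) mod 3; (2|3)=-1, (2|3)=-1; (−1)^{2·1·1}·(-1)^1·(-1)^2 = -1.
v=5: a=5^1·(≡1), b=5^0·(≡1) mod 5; (1|5)=+1, (1|5)=+1; (−1)^{1·0·2}·(+1)^0·(+1)^1 = +1.
v=∞: -4945 < 0 and 1131 > 0  ⇒  (a,b)_∞ = +1.
v=23: a=23^1·(≡21), b=23^0·(≡1) mod 23; (21|23)=-1, (1|23)=+1; (−1)^{1·0·11}·(-1)^0·(+1)^1 = +1.
v=17: a=17^-2·(≡1), b=17^0·(≡4) mod 17; (1|17)=+1, (4|17)=+1; (−1)^{-2·0·8}·(+1)^0·(+1)^-2 = +1.
v=29: a=29^0·(≡19), b=29^-1·(≡3) mod 29; (19|29)=-1, (3|29)=-1; (−1)^{0·-1·14}·(-1)^-1·(-1)^0 = -1.
v=13: a=13^0·(≡11), b=13^3·(≡4) mod 13; (11|13)=-1, (4|13)=+1; (−1)^{0·3·6}·(-1)^3·(+1)^0 = -1.
(-4945, 1131 / ℚ) ramifies at {2, 3, 13, 29}: a division algebra.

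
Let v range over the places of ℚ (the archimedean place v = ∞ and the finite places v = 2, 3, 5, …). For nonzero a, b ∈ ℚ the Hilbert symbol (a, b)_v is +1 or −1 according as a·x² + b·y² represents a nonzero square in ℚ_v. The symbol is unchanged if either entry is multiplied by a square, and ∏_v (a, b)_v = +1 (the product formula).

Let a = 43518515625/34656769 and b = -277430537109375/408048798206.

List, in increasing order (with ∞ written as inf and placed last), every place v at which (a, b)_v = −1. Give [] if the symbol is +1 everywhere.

(a, b) ≡ (65, -9282) mod (ℚ^×)²; places V = {2, 3, 5, 7, 13, 17, 23, 29, ∞}.
(a,b)_17: α=0, u≡6; β=1, v≡13 (mod 17); (6|17)=-1, (13|17)=+1; sign (−1)^0·-1^1·+1^0 = -1.
(a,b)_5: α=7, u≡3; β=10, v≡3 (mod 5); (3|5)=-1, (3|5)=-1; sign (−1)^0·-1^10·-1^7 = -1.
(a,b)_2: α=0, β=-1; u≡1, v≡7 (mod 8); ε(u)ε(v)=0·1, αω(v)=0·0, βω(u)=-1·0; sum ≡ 0  ⇒  +1.
(a,b)_7: α=-2, u≡4; β=-3, v≡4 (mod 7); (4|7)=+1, (4|7)=+1; sign (−1)^0·+1^-3·+1^-2 = +1.
(a,b)_13: α=1, u≡2; β=1, v≡9 (mod 13); (2|13)=-1, (9|13)=+1; sign (−1)^0·-1^1·+1^1 = -1.
(a,b)_23: α=2, u≡7; β=2, v≡14 (mod 23); (7|23)=-1, (14|23)=-1; sign (−1)^0·-1^2·-1^2 = +1.
(a,b)_29: α=-4, u≡7; β=-6, v≡17 (mod 29); (7|29)=+1, (17|29)=-1; sign (−1)^0·+1^-6·-1^-4 = +1.
(a,b)_∞: sgn(65)=+, sgn(-9282)=−, so +1.
(a,b)_3: α=4, u≡2; β=5, v≡2 (mod 3); (2|3)=-1, (2|3)=-1; sign (−1)^0·-1^5·-1^4 = -1.
Ram(65, -9282) = {3, 5, 13, 17}; no ℚ_3-point on the conic.

[3, 5, 13, 17]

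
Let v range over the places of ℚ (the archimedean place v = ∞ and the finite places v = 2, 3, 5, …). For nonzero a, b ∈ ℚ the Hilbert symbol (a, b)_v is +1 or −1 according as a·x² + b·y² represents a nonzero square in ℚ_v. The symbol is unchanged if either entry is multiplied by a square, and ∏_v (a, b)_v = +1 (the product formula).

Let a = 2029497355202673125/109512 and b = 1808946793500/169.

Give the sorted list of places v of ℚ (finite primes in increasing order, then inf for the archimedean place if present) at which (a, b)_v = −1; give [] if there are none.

Mod squares: a ≡ 154, b ≡ 15. Check v ∈ {∞, 2, 3, 5, 7, 11, 13, 17, 41}.
v=2: v_2(a)=-3, v_2(b)=2; units ≡ 5, 7 (mod 8); ε·ε+αω+βω = 0·1+-3·0+2·1 ≡ 0  ⇒  (a,b)_2 = +1.
v=41: a=41^2·(≡4), b=41^2·(≡6) mod 41; (4|41)=+1, (6|41)=-1; (−1)^{2·2·20}·(+1)^2·(-1)^2 = +1.
v=5: a=5^4·(≡1), b=5^3·(≡2) mod 5; (1|5)=+1, (2|5)=-1; (−1)^{4·3·2}·(+1)^3·(-1)^4 = +1.
v=17: a=17^2·(≡15), b=17^0·(≡4) mod 17; (15|17)=+1, (4|17)=+1; (−1)^{2·0·8}·(+1)^0·(+1)^2 = +1.
v=11: a=11^7·(≡5), b=11^4·(≡1) mod 11; (5|11)=+1, (1|11)=+1; (−1)^{7·4·5}·(+1)^4·(+1)^7 = +1.
v=7: a=7^3·(≡4), b=7^2·(≡1) mod 7; (4|7)=+1, (1|7)=+1; (−1)^{3·2·3}·(+1)^2·(+1)^3 = +1.
v=13: a=13^-2·(≡5), b=13^-2·(≡2) mod 13; (5|13)=-1, (2|13)=-1; (−1)^{-2·-2·6}·(-1)^-2·(-1)^-2 = +1.
v=∞: 154 > 0 and 15 > 0  ⇒  (a,b)_∞ = +1.
v=3: a=3^-4·(≡1), b=3^1·(≡2) mod 3; (1|3)=+1, (2|3)=-1; (−1)^{-4·1·1}·(+1)^1·(-1)^-4 = +1.
Every local symbol is +1, so the conic 154·x² + 15·y² = z² has ℚ_v-points for all v and hence a ℚ-point; (a, b / ℚ) ≅ M_2(ℚ).

[]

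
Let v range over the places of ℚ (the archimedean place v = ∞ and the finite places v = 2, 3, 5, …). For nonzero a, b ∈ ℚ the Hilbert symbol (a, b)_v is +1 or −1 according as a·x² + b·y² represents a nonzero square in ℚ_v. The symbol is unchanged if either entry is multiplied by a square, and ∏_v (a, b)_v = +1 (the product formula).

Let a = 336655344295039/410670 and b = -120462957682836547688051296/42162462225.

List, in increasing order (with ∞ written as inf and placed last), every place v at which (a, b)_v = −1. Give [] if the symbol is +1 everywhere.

(a, b) ≡ (115997970, -60214) mod (ℚ^×)²; places V = {2, 3, 5, 7, 11, 13, 17, 23, 29, 31, 43, ∞}.
(a,b)_∞: sgn(115997970)=+, sgn(-60214)=−, so +1.
(a,b)_43: α=2, u≡25; β=4, v≡34 (mod 43); (25|43)=+1, (34|43)=-1; sign (−1)^0·+1^4·-1^2 = +1.
(a,b)_17: α=1, u≡16; β=1, v≡14 (mod 17); (16|17)=+1, (14|17)=-1; sign (−1)^0·+1^1·-1^1 = -1.
(a,b)_7: α=2, u≡4; β=3, v≡1 (mod 7); (4|7)=+1, (1|7)=+1; sign (−1)^0·+1^3·+1^2 = +1.
(a,b)_13: α=-2, u≡10; β=-4, v≡8 (mod 13); (10|13)=+1, (8|13)=-1; sign (−1)^0·+1^-4·-1^-2 = +1.
(a,b)_5: α=-1, u≡1; β=-2, v≡1 (mod 5); (1|5)=+1, (1|5)=+1; sign (−1)^0·+1^-2·+1^-1 = +1.
(a,b)_23: α=1, u≡22; β=1, v≡18 (mod 23); (22|23)=-1, (18|23)=+1; sign (−1)^1·-1^1·+1^1 = +1.
(a,b)_11: α=1, u≡2; β=1, v≡3 (mod 11); (2|11)=-1, (3|11)=+1; sign (−1)^1·-1^1·+1^1 = +1.
(a,b)_29: α=1, u≡12; β=2, v≡14 (mod 29); (12|29)=-1, (14|29)=-1; sign (−1)^0·-1^2·-1^1 = -1.
(a,b)_3: α=-5, u≡1; β=-10, v≡2 (mod 3); (1|3)=+1, (2|3)=-1; sign (−1)^0·+1^-10·-1^-5 = -1.
(a,b)_2: α=-1, β=5; u≡1, v≡5 (mod 8); ε(u)ε(v)=0·0, αω(v)=-1·1, βω(u)=5·0; sum ≡ 1  ⇒  -1.
(a,b)_31: α=3, u≡21; β=6, v≡16 (mod 31); (21|31)=-1, (16|31)=+1; sign (−1)^0·-1^6·+1^3 = +1.
(115997970, -60214 / ℚ) ramifies at {2, 3, 17, 29}: a division algebra.

[2, 3, 17, 29]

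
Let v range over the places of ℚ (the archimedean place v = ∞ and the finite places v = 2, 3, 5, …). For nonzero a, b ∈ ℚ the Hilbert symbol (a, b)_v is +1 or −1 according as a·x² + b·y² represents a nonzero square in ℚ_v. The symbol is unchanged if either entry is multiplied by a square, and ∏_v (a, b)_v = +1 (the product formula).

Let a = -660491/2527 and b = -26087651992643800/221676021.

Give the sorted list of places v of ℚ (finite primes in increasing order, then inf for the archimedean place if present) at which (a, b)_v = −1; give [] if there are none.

Mod squares: a ≡ -2093, b ≡ -12558. Check v ∈ {∞, 2, 3, 5, 7, 13, 19, 23, 47}.
v=47: a=47^2·(≡40), b=47^4·(≡19) mod 47; (40|47)=-1, (19|47)=-1; (−1)^{2·4·23}·(-1)^4·(-1)^2 = +1.
v=2: v_2(a)=0, v_2(b)=3; units ≡ 3, 1 (mod 8); ε·ε+αω+βω = 1·0+0·0+3·1 ≡ 1  ⇒  (a,b)_2 = -1.
v=23: a=23^1·(≡12), b=23^3·(≡18) mod 23; (12|23)=+1, (18|23)=+1; (−1)^{1·3·11}·(+1)^3·(+1)^1 = -1.
v=5: a=5^0·(≡2), b=5^2·(≡3) mod 5; (2|5)=-1, (3|5)=-1; (−1)^{0·2·2}·(-1)^2·(-1)^0 = +1.
v=∞: -2093 < 0 and -12558 < 0  ⇒  (a,b)_∞ = -1.
v=3: a=3^0·(≡1), b=3^-5·(≡2) mod 3; (1|3)=+1, (2|3)=-1; (−1)^{0·-5·1}·(+1)^-5·(-1)^0 = +1.
v=19: a=19^-2·(≡9), b=19^-4·(≡9) mod 19; (9|19)=+1, (9|19)=+1; (−1)^{-2·-4·9}·(+1)^-4·(+1)^-2 = +1.
v=13: a=13^1·(≡2), b=13^3·(≡12) mod 13; (2|13)=-1, (12|13)=+1; (−1)^{1·3·6}·(-1)^3·(+1)^1 = -1.
v=7: a=7^-1·(≡2), b=7^-1·(≡5) mod 7; (2|7)=+1, (5|7)=-1; (−1)^{-1·-1·3}·(+1)^-1·(-1)^-1 = +1.
|Ram(-2093, -12558)| = 4, even; anisotropic at {2, 13, 23, ∞}.

[2, 13, 23, inf]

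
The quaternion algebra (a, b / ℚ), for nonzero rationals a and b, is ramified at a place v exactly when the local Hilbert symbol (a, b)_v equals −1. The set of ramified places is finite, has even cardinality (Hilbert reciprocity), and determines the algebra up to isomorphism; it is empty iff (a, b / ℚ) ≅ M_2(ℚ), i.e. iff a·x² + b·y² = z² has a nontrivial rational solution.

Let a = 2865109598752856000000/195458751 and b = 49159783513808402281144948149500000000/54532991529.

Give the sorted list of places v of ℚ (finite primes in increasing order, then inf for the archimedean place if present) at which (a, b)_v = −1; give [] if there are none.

Mod squares: a ≡ 896954, b ≡ 95. Check v ∈ {∞, 2, 3, 5, 7, 11, 13, 17, 19, 23, 31, 37}.
v=7: a=7^4·(≡4), b=7^4·(≡4) mod 7; (4|7)=+1, (4|7)=+1; (−1)^{4·4·3}·(+1)^4·(+1)^4 = +1.
v=2: v_2(a)=9, v_2(b)=8; units ≡ 5, 7 (mod 8); ε·ε+αω+βω = 0·1+9·0+8·1 ≡ 0  ⇒  (a,b)_2 = +1.
v=19: a=19^2·(≡8), b=19^3·(≡16) mod 19; (8|19)=-1, (16|19)=+1; (−1)^{2·3·9}·(-1)^3·(+1)^2 = -1.
v=37: a=37^1·(≡7), b=37^2·(≡28) mod 37; (7|37)=+1, (28|37)=+1; (−1)^{1·2·18}·(+1)^2·(+1)^1 = +1.
v=∞: 896954 > 0 and 95 > 0  ⇒  (a,b)_∞ = +1.
v=5: a=5^6·(≡4), b=5^9·(≡1) mod 5; (4|5)=+1, (1|5)=+1; (−1)^{6·9·2}·(+1)^9·(+1)^6 = +1.
v=13: a=13^4·(≡6), b=13^8·(≡9) mod 13; (6|13)=-1, (9|13)=+1; (−1)^{4·8·6}·(-1)^8·(+1)^4 = +1.
v=3: a=3^-8·(≡2), b=3^-10·(≡2) mod 3; (2|3)=-1, (2|3)=-1; (−1)^{-8·-10·1}·(-1)^-10·(-1)^-8 = +1.
v=23: a=23^1·(≡2), b=23^2·(≡16) mod 23; (2|23)=+1, (16|23)=+1; (−1)^{1·2·11}·(+1)^2·(+1)^1 = +1.
v=17: a=17^1·(≡3), b=17^4·(≡10) mod 17; (3|17)=-1, (10|17)=-1; (−1)^{1·4·8}·(-1)^4·(-1)^1 = -1.
v=11: a=11^0·(≡1), b=11^2·(≡10) mod 11; (1|11)=+1, (10|11)=-1; (−1)^{0·2·5}·(+1)^2·(-1)^0 = +1.
v=31: a=31^-3·(≡13), b=31^-4·(≡9) mod 31; (13|31)=-1, (9|31)=+1; (−1)^{-3·-4·15}·(-1)^-4·(+1)^-3 = +1.
Ram(896954, 95) = {17, 19}; no ℚ_17-point on the conic.

[17, 19]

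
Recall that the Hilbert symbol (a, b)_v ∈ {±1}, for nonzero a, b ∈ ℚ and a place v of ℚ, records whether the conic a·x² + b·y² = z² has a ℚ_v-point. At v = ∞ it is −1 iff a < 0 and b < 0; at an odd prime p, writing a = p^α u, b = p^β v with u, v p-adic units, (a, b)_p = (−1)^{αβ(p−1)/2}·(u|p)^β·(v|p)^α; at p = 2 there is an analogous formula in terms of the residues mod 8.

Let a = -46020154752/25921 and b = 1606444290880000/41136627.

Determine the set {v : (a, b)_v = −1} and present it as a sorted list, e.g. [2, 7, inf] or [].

[3, 13]

Mod squares: a ≡ -472758, b ≡ 1254. Check v ∈ {∞, 2, 3, 5, 7, 11, 13, 19, 23, 29}.
v=∞: -472758 < 0 and 1254 > 0  ⇒  (a,b)_∞ = +1.
v=3: a=3^3·(≡1), b=3^-1·(≡1) mod 3; (1|3)=+1, (1|3)=+1; (−1)^{3·-1·1}·(+1)^-1·(+1)^3 = -1.
v=13: a=13^3·(≡7), b=13^4·(≡7) mod 13; (7|13)=-1, (7|13)=-1; (−1)^{3·4·6}·(-1)^4·(-1)^3 = -1.
v=5: a=5^0·(≡3), b=5^4·(≡4) mod 5; (3|5)=-1, (4|5)=+1; (−1)^{0·4·2}·(-1)^4·(+1)^0 = +1.
v=23: a=23^-2·(≡11), b=23^-4·(≡6) mod 23; (11|23)=-1, (6|23)=+1; (−1)^{-2·-4·11}·(-1)^-4·(+1)^-2 = +1.
v=19: a=19^1·(≡15), b=19^1·(≡5) mod 19; (15|19)=-1, (5|19)=+1; (−1)^{1·1·9}·(-1)^1·(+1)^1 = +1.
v=2: v_2(a)=7, v_2(b)=9; units ≡ 5, 3 (mod 8); ε·ε+αω+βω = 0·1+7·1+9·1 ≡ 0  ⇒  (a,b)_2 = +1.
v=7: a=7^-2·(≡4), b=7^-2·(≡2) mod 7; (4|7)=+1, (2|7)=+1; (−1)^{-2·-2·3}·(+1)^-2·(+1)^-2 = +1.
v=11: a=11^1·(≡10), b=11^1·(≡5) mod 11; (10|11)=-1, (5|11)=+1; (−1)^{1·1·5}·(-1)^1·(+1)^1 = +1.
v=29: a=29^1·(≡16), b=29^2·(≡9) mod 29; (16|29)=+1, (9|29)=+1; (−1)^{1·2·14}·(+1)^2·(+1)^1 = +1.
|Ram(-472758, 1254)| = 2, even; anisotropic at {3, 13}.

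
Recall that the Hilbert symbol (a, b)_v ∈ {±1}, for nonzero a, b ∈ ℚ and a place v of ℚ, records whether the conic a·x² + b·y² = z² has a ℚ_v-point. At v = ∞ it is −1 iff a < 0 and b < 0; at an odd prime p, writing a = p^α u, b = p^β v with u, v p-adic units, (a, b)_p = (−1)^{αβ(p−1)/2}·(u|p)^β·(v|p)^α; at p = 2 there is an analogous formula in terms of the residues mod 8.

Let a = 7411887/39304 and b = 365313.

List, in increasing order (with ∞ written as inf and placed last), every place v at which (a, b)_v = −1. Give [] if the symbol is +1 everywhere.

Mod squares: a ≡ 238, b ≡ 365313. Check v ∈ {∞, 2, 3, 7, 13, 17, 19, 29}.
v=19: a=19^0·(≡10), b=19^1·(≡18) mod 19; (10|19)=-1, (18|19)=-1; (−1)^{0·1·9}·(-1)^1·(-1)^0 = -1.
v=∞: 238 > 0 and 365313 > 0  ⇒  (a,b)_∞ = +1.
v=13: a=13^0·(≡3), b=13^1·(≡8) mod 13; (3|13)=+1, (8|13)=-1; (−1)^{0·1·6}·(+1)^1·(-1)^0 = +1.
v=7: a=7^7·(≡5), b=7^0·(≡4) mod 7; (5|7)=-1, (4|7)=+1; (−1)^{7·0·3}·(-1)^0·(+1)^7 = +1.
v=17: a=17^-3·(≡5), b=17^1·(≡1) mod 17; (5|17)=-1, (1|17)=+1; (−1)^{-3·1·8}·(-1)^1·(+1)^-3 = -1.
v=2: v_2(a)=-3, v_2(b)=0; units ≡ 7, 1 (mod 8); ε·ε+αω+βω = 1·0+-3·0+0·0 ≡ 0  ⇒  (a,b)_2 = +1.
v=3: a=3^2·(≡1), b=3^1·(≡1) mod 3; (1|3)=+1, (1|3)=+1; (−1)^{2·1·1}·(+1)^1·(+1)^2 = +1.
v=29: a=29^0·(≡1), b=29^1·(≡11) mod 29; (1|29)=+1, (11|29)=-1; (−1)^{0·1·14}·(+1)^1·(-1)^0 = +1.
(238, 365313 / ℚ) ramifies at {17, 19}: a division algebra.

[17, 19]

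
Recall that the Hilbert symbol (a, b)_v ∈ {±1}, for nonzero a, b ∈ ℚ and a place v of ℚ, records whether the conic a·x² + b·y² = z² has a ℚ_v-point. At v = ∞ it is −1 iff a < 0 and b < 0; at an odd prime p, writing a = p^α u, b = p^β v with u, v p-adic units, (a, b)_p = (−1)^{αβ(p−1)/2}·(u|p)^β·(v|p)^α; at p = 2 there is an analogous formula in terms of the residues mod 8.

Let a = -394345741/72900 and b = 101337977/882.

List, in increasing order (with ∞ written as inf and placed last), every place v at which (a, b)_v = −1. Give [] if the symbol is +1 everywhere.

(a, b) ≡ (-468901, 1426) mod (ℚ^×)²; places V = {2, 3, 5, 7, 13, 19, 23, 29, 31, 37, ∞}.
(a,b)_23: α=1, u≡14; β=1, v≡12 (mod 23); (14|23)=-1, (12|23)=+1; sign (−1)^1·-1^1·+1^1 = +1.
(a,b)_3: α=-6, u≡2; β=-2, v≡1 (mod 3); (2|3)=-1, (1|3)=+1; sign (−1)^0·-1^-2·+1^-6 = +1.
(a,b)_∞: sgn(-468901)=−, sgn(1426)=+, so +1.
(a,b)_5: α=-2, u≡4; β=0, v≡1 (mod 5); (4|5)=+1, (1|5)=+1; sign (−1)^0·+1^0·+1^-2 = +1.
(a,b)_31: α=0, u≡19; β=1, v≡30 (mod 31); (19|31)=+1, (30|31)=-1; sign (−1)^0·+1^1·-1^0 = +1.
(a,b)_13: α=0, u≡9; β=2, v≡9 (mod 13); (9|13)=+1, (9|13)=+1; sign (−1)^0·+1^2·+1^0 = +1.
(a,b)_37: α=1, u≡19; β=0, v≡17 (mod 37); (19|37)=-1, (17|37)=-1; sign (−1)^0·-1^0·-1^1 = -1.
(a,b)_2: α=-2, β=-1; u≡3, v≡1 (mod 8); ε(u)ε(v)=1·0, αω(v)=-2·0, βω(u)=-1·1; sum ≡ 1  ⇒  -1.
(a,b)_29: α=3, u≡22; β=2, v≡5 (mod 29); (22|29)=+1, (5|29)=+1; sign (−1)^0·+1^2·+1^3 = +1.
(a,b)_7: α=0, u≡4; β=-2, v≡5 (mod 7); (4|7)=+1, (5|7)=-1; sign (−1)^0·+1^-2·-1^0 = +1.
(a,b)_19: α=1, u≡3; β=0, v≡16 (mod 19); (3|19)=-1, (16|19)=+1; sign (−1)^0·-1^0·+1^1 = +1.
|Ram(-468901, 1426)| = 2, even; anisotropic at {2, 37}.

[2, 37]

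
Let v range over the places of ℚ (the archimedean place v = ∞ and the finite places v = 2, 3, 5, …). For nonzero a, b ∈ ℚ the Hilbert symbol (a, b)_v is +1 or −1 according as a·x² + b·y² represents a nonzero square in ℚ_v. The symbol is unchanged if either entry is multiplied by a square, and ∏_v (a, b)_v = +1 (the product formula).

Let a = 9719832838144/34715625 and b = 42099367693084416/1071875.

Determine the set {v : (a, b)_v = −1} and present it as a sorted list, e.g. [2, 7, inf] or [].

(a, b) ≡ (255255, 85085) mod (ℚ^×)²; places V = {2, 3, 5, 7, 11, 13, 17, 19, 23, ∞}.
(a,b)_19: α=2, u≡16; β=2, v≡14 (mod 19); (16|19)=+1, (14|19)=-1; sign (−1)^0·+1^2·-1^2 = +1.
(a,b)_13: α=3, u≡8; β=5, v≡6 (mod 13); (8|13)=-1, (6|13)=-1; sign (−1)^0·-1^5·-1^3 = +1.
(a,b)_11: α=1, u≡6; β=1, v≡2 (mod 11); (6|11)=-1, (2|11)=-1; sign (−1)^1·-1^1·-1^1 = -1.
(a,b)_7: α=-1, u≡2; β=-3, v≡5 (mod 7); (2|7)=+1, (5|7)=-1; sign (−1)^1·+1^-3·-1^-1 = +1.
(a,b)_3: α=-1, u≡2; β=8, v≡2 (mod 3); (2|3)=-1, (2|3)=-1; sign (−1)^0·-1^8·-1^-1 = -1.
(a,b)_23: α=-2, u≡13; β=0, v≡1 (mod 23); (13|23)=+1, (1|23)=+1; sign (−1)^0·+1^0·+1^-2 = +1.
(a,b)_2: α=16, β=8; u≡7, v≡5 (mod 8); ε(u)ε(v)=1·0, αω(v)=16·1, βω(u)=8·0; sum ≡ 0  ⇒  +1.
(a,b)_∞: sgn(255255)=+, sgn(85085)=+, so +1.
(a,b)_17: α=1, u≡4; β=1, v≡5 (mod 17); (4|17)=+1, (5|17)=-1; sign (−1)^0·+1^1·-1^1 = -1.
(a,b)_5: α=-5, u≡1; β=-5, v≡2 (mod 5); (1|5)=+1, (2|5)=-1; sign (−1)^0·+1^-5·-1^-5 = -1.
Ram(255255, 85085) = {3, 5, 11, 17}; no ℚ_3-point on the conic.

[3, 5, 11, 17]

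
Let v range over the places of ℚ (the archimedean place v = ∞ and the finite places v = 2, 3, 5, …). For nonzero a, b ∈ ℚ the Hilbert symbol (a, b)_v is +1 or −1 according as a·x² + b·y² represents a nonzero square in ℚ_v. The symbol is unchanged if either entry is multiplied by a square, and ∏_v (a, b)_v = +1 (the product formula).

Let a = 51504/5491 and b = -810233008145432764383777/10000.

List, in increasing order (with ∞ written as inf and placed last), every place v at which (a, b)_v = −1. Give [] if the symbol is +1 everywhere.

Mod squares: a ≡ 61161, b ≡ -33. Check v ∈ {∞, 2, 3, 5, 11, 13, 17, 19, 29, 37}.
v=3: a=3^1·(≡2), b=3^1·(≡1) mod 3; (2|3)=-1, (1|3)=+1; (−1)^{1·1·1}·(-1)^1·(+1)^1 = +1.
v=11: a=11^0·(≡1), b=11^1·(≡7) mod 11; (1|11)=+1, (7|11)=-1; (−1)^{0·1·5}·(+1)^1·(-1)^0 = +1.
v=37: a=37^1·(≡4), b=37^4·(≡30) mod 37; (4|37)=+1, (30|37)=+1; (−1)^{1·4·18}·(+1)^4·(+1)^1 = +1.
v=17: a=17^-2·(≡14), b=17^0·(≡15) mod 17; (14|17)=-1, (15|17)=+1; (−1)^{-2·0·8}·(-1)^0·(+1)^-2 = +1.
v=5: a=5^0·(≡4), b=5^-4·(≡3) mod 5; (4|5)=+1, (3|5)=-1; (−1)^{0·-4·2}·(+1)^-4·(-1)^0 = +1.
v=29: a=29^1·(≡21), b=29^6·(≡24) mod 29; (21|29)=-1, (24|29)=+1; (−1)^{1·6·14}·(-1)^6·(+1)^1 = +1.
v=2: v_2(a)=4, v_2(b)=-4; units ≡ 1, 7 (mod 8); ε·ε+αω+βω = 0·1+4·0+-4·0 ≡ 0  ⇒  (a,b)_2 = +1.
v=∞: 61161 > 0 and -33 < 0  ⇒  (a,b)_∞ = +1.
v=19: a=19^-1·(≡13), b=19^4·(≡7) mod 19; (13|19)=-1, (7|19)=+1; (−1)^{-1·4·9}·(-1)^4·(+1)^-1 = +1.
v=13: a=13^0·(≡10), b=13^2·(≡2) mod 13; (10|13)=+1, (2|13)=-1; (−1)^{0·2·6}·(+1)^2·(-1)^0 = +1.
Ram(a, b) = ∅: the form 61161·x² + -33·y² − z² is isotropic over every ℚ_v, so by Hasse–Minkowski it is isotropic over ℚ.

[]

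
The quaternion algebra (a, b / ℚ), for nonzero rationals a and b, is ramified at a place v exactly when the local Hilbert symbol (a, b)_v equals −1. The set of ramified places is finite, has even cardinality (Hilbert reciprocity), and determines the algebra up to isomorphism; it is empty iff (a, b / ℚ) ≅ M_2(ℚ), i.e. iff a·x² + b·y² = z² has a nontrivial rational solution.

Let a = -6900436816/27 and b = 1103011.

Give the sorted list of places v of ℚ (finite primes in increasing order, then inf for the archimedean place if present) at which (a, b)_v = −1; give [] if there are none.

[17, 31]

Mod squares: a ≡ -8463, b ≡ 1103011. Check v ∈ {∞, 2, 3, 7, 13, 17, 23, 31}.
v=∞: -8463 < 0 and 1103011 > 0  ⇒  (a,b)_∞ = +1.
v=3: a=3^-3·(≡2), b=3^0·(≡1) mod 3; (2|3)=-1, (1|3)=+1; (−1)^{-3·0·1}·(-1)^0·(+1)^-3 = +1.
v=2: v_2(a)=4, v_2(b)=0; units ≡ 1, 3 (mod 8); ε·ε+αω+βω = 0·1+4·1+0·0 ≡ 0  ⇒  (a,b)_2 = +1.
v=17: a=17^2·(≡10), b=17^1·(≡11) mod 17; (10|17)=-1, (11|17)=-1; (−1)^{2·1·8}·(-1)^1·(-1)^2 = -1.
v=7: a=7^1·(≡1), b=7^1·(≡3) mod 7; (1|7)=+1, (3|7)=-1; (−1)^{1·1·3}·(+1)^1·(-1)^1 = +1.
v=23: a=23^2·(≡2), b=23^1·(≡2) mod 23; (2|23)=+1, (2|23)=+1; (−1)^{2·1·11}·(+1)^1·(+1)^2 = +1.
v=13: a=13^1·(≡12), b=13^1·(≡9) mod 13; (12|13)=+1, (9|13)=+1; (−1)^{1·1·6}·(+1)^1·(+1)^1 = +1.
v=31: a=31^1·(≡26), b=31^1·(≡24) mod 31; (26|31)=-1, (24|31)=-1; (−1)^{1·1·15}·(-1)^1·(-1)^1 = -1.
|Ram(-8463, 1103011)| = 2, even; anisotropic at {17, 31}.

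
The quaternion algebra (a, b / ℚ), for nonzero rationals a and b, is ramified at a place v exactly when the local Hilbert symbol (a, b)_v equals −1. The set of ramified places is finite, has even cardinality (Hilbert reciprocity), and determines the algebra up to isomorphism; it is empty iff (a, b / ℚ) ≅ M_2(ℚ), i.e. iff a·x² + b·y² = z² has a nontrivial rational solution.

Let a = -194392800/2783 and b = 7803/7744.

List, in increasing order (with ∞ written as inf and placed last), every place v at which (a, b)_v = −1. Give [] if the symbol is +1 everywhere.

Mod squares: a ≡ -25346, b ≡ 3. Check v ∈ {∞, 2, 3, 5, 7, 11, 17, 19, 23, 29}.
v=7: a=7^2·(≡2), b=7^0·(≡6) mod 7; (2|7)=+1, (6|7)=-1; (−1)^{2·0·3}·(+1)^0·(-1)^2 = +1.
v=19: a=19^1·(≡8), b=19^0·(≡15) mod 19; (8|19)=-1, (15|19)=-1; (−1)^{1·0·9}·(-1)^0·(-1)^1 = -1.
v=23: a=23^-1·(≡12), b=23^0·(≡9) mod 23; (12|23)=+1, (9|23)=+1; (−1)^{-1·0·11}·(+1)^0·(+1)^-1 = +1.
v=2: v_2(a)=5, v_2(b)=-6; units ≡ 7, 3 (mod 8); ε·ε+αω+βω = 1·1+5·1+-6·0 ≡ 0  ⇒  (a,b)_2 = +1.
v=∞: -25346 < 0 and 3 > 0  ⇒  (a,b)_∞ = +1.
v=5: a=5^2·(≡1), b=5^0·(≡2) mod 5; (1|5)=+1, (2|5)=-1; (−1)^{2·0·2}·(+1)^0·(-1)^2 = +1.
v=17: a=17^0·(≡2), b=17^2·(≡3) mod 17; (2|17)=+1, (3|17)=-1; (−1)^{0·2·8}·(+1)^2·(-1)^0 = +1.
v=11: a=11^-2·(≡3), b=11^-2·(≡9) mod 11; (3|11)=+1, (9|11)=+1; (−1)^{-2·-2·5}·(+1)^-2·(+1)^-2 = +1.
v=3: a=3^2·(≡1), b=3^3·(≡1) mod 3; (1|3)=+1, (1|3)=+1; (−1)^{2·3·1}·(+1)^3·(+1)^2 = +1.
v=29: a=29^1·(≡24), b=29^0·(≡2) mod 29; (24|29)=+1, (2|29)=-1; (−1)^{1·0·14}·(+1)^0·(-1)^1 = -1.
Ram(-25346, 3) = {19, 29}; no ℚ_19-point on the conic.

[19, 29]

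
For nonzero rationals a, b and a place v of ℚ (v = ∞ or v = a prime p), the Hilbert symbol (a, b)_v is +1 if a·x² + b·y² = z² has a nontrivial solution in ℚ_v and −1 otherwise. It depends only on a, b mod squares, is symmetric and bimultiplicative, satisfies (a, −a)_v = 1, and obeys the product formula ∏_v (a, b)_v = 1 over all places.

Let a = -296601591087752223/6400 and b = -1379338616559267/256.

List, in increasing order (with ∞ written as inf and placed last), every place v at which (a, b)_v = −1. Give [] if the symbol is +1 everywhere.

[13, inf]

(a, b) ≡ (-8463, -17043) mod (ℚ^×)²; places V = {2, 3, 5, 7, 13, 19, 23, 31, ∞}.
(a,b)_31: α=3, u≡17; β=2, v≡28 (mod 31); (17|31)=-1, (28|31)=+1; sign (−1)^0·-1^2·+1^3 = +1.
(a,b)_23: α=4, u≡9; β=3, v≡12 (mod 23); (9|23)=+1, (12|23)=+1; sign (−1)^0·+1^3·+1^4 = +1.
(a,b)_19: α=4, u≡17; β=3, v≡8 (mod 19); (17|19)=+1, (8|19)=-1; sign (−1)^0·+1^3·-1^4 = +1.
(a,b)_2: α=-8, β=-8; u≡1, v≡5 (mod 8); ε(u)ε(v)=0·0, αω(v)=-8·1, βω(u)=-8·0; sum ≡ 0  ⇒  +1.
(a,b)_∞: sgn(-8463)=−, sgn(-17043)=−, so -1.
(a,b)_7: α=1, u≡1; β=2, v≡4 (mod 7); (1|7)=+1, (4|7)=+1; sign (−1)^0·+1^2·+1^1 = +1.
(a,b)_5: α=-2, u≡2; β=0, v≡3 (mod 5); (2|5)=-1, (3|5)=-1; sign (−1)^0·-1^0·-1^-2 = +1.
(a,b)_13: α=1, u≡10; β=1, v≡7 (mod 13); (10|13)=+1, (7|13)=-1; sign (−1)^0·+1^1·-1^1 = -1.
(a,b)_3: α=1, u≡2; β=3, v≡1 (mod 3); (2|3)=-1, (1|3)=+1; sign (−1)^1·-1^3·+1^1 = +1.
|Ram(-8463, -17043)| = 2, even; anisotropic at {13, ∞}.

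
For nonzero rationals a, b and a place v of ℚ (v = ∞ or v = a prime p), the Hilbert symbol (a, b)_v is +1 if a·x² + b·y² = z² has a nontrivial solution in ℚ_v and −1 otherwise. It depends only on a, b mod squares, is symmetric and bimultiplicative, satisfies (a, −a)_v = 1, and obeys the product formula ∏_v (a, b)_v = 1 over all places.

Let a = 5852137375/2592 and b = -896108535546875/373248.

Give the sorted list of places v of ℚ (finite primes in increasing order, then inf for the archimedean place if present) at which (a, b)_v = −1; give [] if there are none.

(a, b) ≡ (194990, -38998) mod (ℚ^×)²; places V = {2, 3, 5, 7, 17, 31, 37, ∞}.
(a,b)_2: α=-5, β=-9; u≡7, v≡5 (mod 8); ε(u)ε(v)=1·0, αω(v)=-5·1, βω(u)=-9·0; sum ≡ 1  ⇒  -1.
(a,b)_∞: sgn(194990)=+, sgn(-38998)=−, so +1.
(a,b)_37: α=1, u≡7; β=1, v≡24 (mod 37); (7|37)=+1, (24|37)=-1; sign (−1)^0·+1^1·-1^1 = -1.
(a,b)_7: α=4, u≡5; β=6, v≡5 (mod 7); (5|7)=-1, (5|7)=-1; sign (−1)^0·-1^6·-1^4 = +1.
(a,b)_5: α=3, u≡2; β=8, v≡3 (mod 5); (2|5)=-1, (3|5)=-1; sign (−1)^0·-1^8·-1^3 = -1.
(a,b)_31: α=1, u≡5; β=1, v≡27 (mod 31); (5|31)=+1, (27|31)=-1; sign (−1)^1·+1^1·-1^1 = +1.
(a,b)_17: α=1, u≡7; β=1, v≡16 (mod 17); (7|17)=-1, (16|17)=+1; sign (−1)^0·-1^1·+1^1 = -1.
(a,b)_3: α=-4, u≡2; β=-6, v≡2 (mod 3); (2|3)=-1, (2|3)=-1; sign (−1)^0·-1^-6·-1^-4 = +1.
Ram(194990, -38998) = {2, 5, 17, 37}; no ℚ_2-point on the conic.

[2, 5, 17, 37]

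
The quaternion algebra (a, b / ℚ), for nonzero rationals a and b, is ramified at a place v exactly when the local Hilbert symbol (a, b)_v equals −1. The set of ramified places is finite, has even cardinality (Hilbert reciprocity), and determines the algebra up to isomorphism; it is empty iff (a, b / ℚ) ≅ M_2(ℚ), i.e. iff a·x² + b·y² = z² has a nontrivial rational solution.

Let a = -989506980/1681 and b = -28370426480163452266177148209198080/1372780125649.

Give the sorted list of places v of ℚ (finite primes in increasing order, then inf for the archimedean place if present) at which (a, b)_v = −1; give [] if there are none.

[2, 11, 31, 43, 47, inf]

Mod squares: a ≡ -560945, b ≡ -16956806405. Check v ∈ {∞, 2, 3, 5, 7, 11, 17, 19, 31, 37, 41, 43, 47}.
v=11: a=11^1·(≡9), b=11^3·(≡4) mod 11; (9|11)=+1, (4|11)=+1; (−1)^{1·3·5}·(+1)^3·(+1)^1 = -1.
v=41: a=41^-2·(≡17), b=41^-6·(≡36) mod 41; (17|41)=-1, (36|41)=+1; (−1)^{-2·-6·20}·(-1)^-6·(+1)^-2 = +1.
v=3: a=3^2·(≡1), b=3^4·(≡1) mod 3; (1|3)=+1, (1|3)=+1; (−1)^{2·4·1}·(+1)^4·(+1)^2 = +1.
v=7: a=7^3·(≡1), b=7^7·(≡5) mod 7; (1|7)=+1, (5|7)=-1; (−1)^{3·7·3}·(+1)^7·(-1)^3 = +1.
v=19: a=19^0·(≡9), b=19^3·(≡3) mod 19; (9|19)=+1, (3|19)=-1; (−1)^{0·3·9}·(+1)^3·(-1)^0 = +1.
v=47: a=47^1·(≡6), b=47^3·(≡34) mod 47; (6|47)=+1, (34|47)=+1; (−1)^{1·3·23}·(+1)^3·(+1)^1 = -1.
v=43: a=43^0·(≡19), b=43^3·(≡33) mod 43; (19|43)=-1, (33|43)=-1; (−1)^{0·3·21}·(-1)^3·(-1)^0 = -1.
v=31: a=31^1·(≡5), b=31^3·(≡4) mod 31; (5|31)=+1, (4|31)=+1; (−1)^{1·3·15}·(+1)^3·(+1)^1 = -1.
v=17: a=17^0·(≡8), b=17^-2·(≡5) mod 17; (8|17)=+1, (5|17)=-1; (−1)^{0·-2·8}·(+1)^-2·(-1)^0 = +1.
v=37: a=37^0·(≡28), b=37^1·(≡34) mod 37; (28|37)=+1, (34|37)=+1; (−1)^{0·1·18}·(+1)^1·(+1)^0 = +1.
v=∞: -560945 < 0 and -16956806405 < 0  ⇒  (a,b)_∞ = -1.
v=5: a=5^1·(≡4), b=5^1·(≡1) mod 5; (4|5)=+1, (1|5)=+1; (−1)^{1·1·2}·(+1)^1·(+1)^1 = +1.
v=2: v_2(a)=2, v_2(b)=10; units ≡ 7, 3 (mod 8); ε·ε+αω+βω = 1·1+2·1+10·0 ≡ 1  ⇒  (a,b)_2 = -1.
Ram(-560945, -16956806405) = {2, 11, 31, 43, 47, ∞}; no ℚ_2-point on the conic.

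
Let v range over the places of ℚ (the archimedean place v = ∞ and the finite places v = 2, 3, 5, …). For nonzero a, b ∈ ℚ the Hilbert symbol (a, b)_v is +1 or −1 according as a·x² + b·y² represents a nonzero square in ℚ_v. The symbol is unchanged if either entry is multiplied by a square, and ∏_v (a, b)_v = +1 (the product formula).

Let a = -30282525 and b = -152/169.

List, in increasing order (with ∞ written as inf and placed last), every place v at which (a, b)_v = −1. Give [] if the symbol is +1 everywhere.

Mod squares: a ≡ -134589, b ≡ -38. Check v ∈ {∞, 2, 3, 5, 7, 13, 17, 19, 29}.
v=∞: -134589 < 0 and -38 < 0  ⇒  (a,b)_∞ = -1.
v=13: a=13^1·(≡6), b=13^-2·(≡4) mod 13; (6|13)=-1, (4|13)=+1; (−1)^{1·-2·6}·(-1)^-2·(+1)^1 = +1.
v=19: a=19^0·(≡17), b=19^1·(≡4) mod 19; (17|19)=+1, (4|19)=+1; (−1)^{0·1·9}·(+1)^1·(+1)^0 = +1.
v=29: a=29^1·(≡7), b=29^0·(≡13) mod 29; (7|29)=+1, (13|29)=+1; (−1)^{1·0·14}·(+1)^0·(+1)^1 = +1.
v=3: a=3^3·(≡2), b=3^0·(≡1) mod 3; (2|3)=-1, (1|3)=+1; (−1)^{3·0·1}·(-1)^0·(+1)^3 = +1.
v=7: a=7^1·(≡2), b=7^0·(≡2) mod 7; (2|7)=+1, (2|7)=+1; (−1)^{1·0·3}·(+1)^0·(+1)^1 = +1.
v=17: a=17^1·(≡3), b=17^0·(≡16) mod 17; (3|17)=-1, (16|17)=+1; (−1)^{1·0·8}·(-1)^0·(+1)^1 = +1.
v=5: a=5^2·(≡4), b=5^0·(≡2) mod 5; (4|5)=+1, (2|5)=-1; (−1)^{2·0·2}·(+1)^0·(-1)^2 = +1.
v=2: v_2(a)=0, v_2(b)=3; units ≡ 3, 5 (mod 8); ε·ε+αω+βω = 1·0+0·1+3·1 ≡ 1  ⇒  (a,b)_2 = -1.
(-134589, -38 / ℚ) ramifies at {2, ∞}: a division algebra.

[2, inf]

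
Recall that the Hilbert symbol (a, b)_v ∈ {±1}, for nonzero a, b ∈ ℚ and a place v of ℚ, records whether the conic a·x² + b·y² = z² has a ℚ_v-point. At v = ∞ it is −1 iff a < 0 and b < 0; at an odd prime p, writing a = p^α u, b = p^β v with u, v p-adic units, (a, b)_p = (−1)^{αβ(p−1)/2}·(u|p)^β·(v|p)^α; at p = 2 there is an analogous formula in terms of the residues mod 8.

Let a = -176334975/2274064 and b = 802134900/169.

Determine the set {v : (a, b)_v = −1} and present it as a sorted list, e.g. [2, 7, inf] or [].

Mod squares: a ≡ -31, b ≡ 2021. Check v ∈ {∞, 2, 3, 5, 7, 13, 29, 31, 43, 47, 53}.
v=43: a=43^0·(≡3), b=43^1·(≡1) mod 43; (3|43)=-1, (1|43)=+1; (−1)^{0·1·21}·(-1)^1·(+1)^0 = -1.
v=29: a=29^-2·(≡15), b=29^0·(≡5) mod 29; (15|29)=-1, (5|29)=+1; (−1)^{-2·0·14}·(-1)^0·(+1)^-2 = +1.
v=31: a=31^1·(≡22), b=31^0·(≡3) mod 31; (22|31)=-1, (3|31)=-1; (−1)^{1·0·15}·(-1)^0·(-1)^1 = -1.
v=3: a=3^4·(≡2), b=3^4·(≡2) mod 3; (2|3)=-1, (2|3)=-1; (−1)^{4·4·1}·(-1)^4·(-1)^4 = +1.
v=2: v_2(a)=-4, v_2(b)=2; units ≡ 1, 5 (mod 8); ε·ε+αω+βω = 0·0+-4·1+2·0 ≡ 0  ⇒  (a,b)_2 = +1.
v=5: a=5^2·(≡4), b=5^2·(≡4) mod 5; (4|5)=+1, (4|5)=+1; (−1)^{2·2·2}·(+1)^2·(+1)^2 = +1.
v=53: a=53^2·(≡26), b=53^0·(≡4) mod 53; (26|53)=-1, (4|53)=+1; (−1)^{2·0·26}·(-1)^0·(+1)^2 = +1.
v=13: a=13^-2·(≡2), b=13^-2·(≡8) mod 13; (2|13)=-1, (8|13)=-1; (−1)^{-2·-2·6}·(-1)^-2·(-1)^-2 = +1.
v=∞: -31 < 0 and 2021 > 0  ⇒  (a,b)_∞ = +1.
v=47: a=47^0·(≡3), b=47^1·(≡29) mod 47; (3|47)=+1, (29|47)=-1; (−1)^{0·1·23}·(+1)^1·(-1)^0 = +1.
v=7: a=7^0·(≡1), b=7^2·(≡5) mod 7; (1|7)=+1, (5|7)=-1; (−1)^{0·2·3}·(+1)^2·(-1)^0 = +1.
Ram(-31, 2021) = {31, 43}; no ℚ_31-point on the conic.

[31, 43]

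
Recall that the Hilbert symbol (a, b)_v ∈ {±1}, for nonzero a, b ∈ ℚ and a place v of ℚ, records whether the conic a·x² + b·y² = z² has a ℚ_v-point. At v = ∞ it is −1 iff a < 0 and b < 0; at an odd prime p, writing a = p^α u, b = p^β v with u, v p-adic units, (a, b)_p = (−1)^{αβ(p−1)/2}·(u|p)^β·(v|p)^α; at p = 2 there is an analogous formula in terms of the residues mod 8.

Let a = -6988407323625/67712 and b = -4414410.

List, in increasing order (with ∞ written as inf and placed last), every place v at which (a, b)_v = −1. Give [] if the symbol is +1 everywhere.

(a, b) ≡ (-210, -10010) mod (ℚ^×)²; places V = {2, 3, 5, 7, 11, 13, 23, ∞}.
(a,b)_13: α=2, u≡2; β=1, v≡3 (mod 13); (2|13)=-1, (3|13)=+1; sign (−1)^0·-1^1·+1^2 = -1.
(a,b)_∞: sgn(-210)=−, sgn(-10010)=−, so -1.
(a,b)_2: α=-7, β=1; u≡7, v≡3 (mod 8); ε(u)ε(v)=1·1, αω(v)=-7·1, βω(u)=1·0; sum ≡ 0  ⇒  +1.
(a,b)_11: α=0, u≡6; β=1, v≡3 (mod 11); (6|11)=-1, (3|11)=+1; sign (−1)^0·-1^1·+1^0 = -1.
(a,b)_5: α=3, u≡3; β=1, v≡3 (mod 5); (3|5)=-1, (3|5)=-1; sign (−1)^0·-1^1·-1^3 = +1.
(a,b)_3: α=9, u≡2; β=2, v≡1 (mod 3); (2|3)=-1, (1|3)=+1; sign (−1)^0·-1^2·+1^9 = +1.
(a,b)_23: α=-2, u≡10; β=0, v≡3 (mod 23); (10|23)=-1, (3|23)=+1; sign (−1)^0·-1^0·+1^-2 = +1.
(a,b)_7: α=5, u≡6; β=3, v≡3 (mod 7); (6|7)=-1, (3|7)=-1; sign (−1)^1·-1^3·-1^5 = -1.
(-210, -10010 / ℚ) ramifies at {7, 11, 13, ∞}: a division algebra.

[7, 11, 13, inf]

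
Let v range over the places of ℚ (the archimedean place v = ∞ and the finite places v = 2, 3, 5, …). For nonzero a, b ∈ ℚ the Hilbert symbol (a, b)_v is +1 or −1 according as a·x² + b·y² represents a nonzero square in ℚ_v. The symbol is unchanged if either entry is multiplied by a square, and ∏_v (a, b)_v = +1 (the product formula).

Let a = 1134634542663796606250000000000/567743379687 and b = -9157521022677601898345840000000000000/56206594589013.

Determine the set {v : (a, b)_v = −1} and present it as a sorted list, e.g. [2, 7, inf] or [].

[7, 11, 13, 23]

Mod squares: a ≡ 10502191, b ≡ -26163995. Check v ∈ {∞, 2, 3, 5, 7, 11, 13, 23, 37, 41, 43}.
v=7: a=7^3·(≡5), b=7^4·(≡6) mod 7; (5|7)=-1, (6|7)=-1; (−1)^{3·4·3}·(-1)^4·(-1)^3 = -1.
v=43: a=43^1·(≡24), b=43^1·(≡32) mod 43; (24|43)=+1, (32|43)=-1; (−1)^{1·1·21}·(+1)^1·(-1)^1 = +1.
v=37: a=37^1·(≡33), b=37^1·(≡27) mod 37; (33|37)=+1, (27|37)=+1; (−1)^{1·1·18}·(+1)^1·(+1)^1 = +1.
v=11: a=11^-2·(≡2), b=11^-3·(≡10) mod 11; (2|11)=-1, (10|11)=-1; (−1)^{-2·-3·5}·(-1)^-3·(-1)^-2 = -1.
v=41: a=41^3·(≡24), b=41^4·(≡2) mod 41; (24|41)=-1, (2|41)=+1; (−1)^{3·4·20}·(-1)^4·(+1)^3 = +1.
v=5: a=5^14·(≡4), b=5^13·(≡4) mod 5; (4|5)=+1, (4|5)=+1; (−1)^{14·13·2}·(+1)^13·(+1)^14 = +1.
v=3: a=3^-6·(≡1), b=3^-8·(≡1) mod 3; (1|3)=+1, (1|3)=+1; (−1)^{-6·-8·1}·(+1)^-8·(+1)^-6 = +1.
v=2: v_2(a)=10, v_2(b)=16; units ≡ 7, 5 (mod 8); ε·ε+αω+βω = 1·0+10·1+16·0 ≡ 0  ⇒  (a,b)_2 = +1.
v=∞: 10502191 > 0 and -26163995 < 0  ⇒  (a,b)_∞ = +1.
v=13: a=13^6·(≡5), b=13^9·(≡5) mod 13; (5|13)=-1, (5|13)=-1; (−1)^{6·9·6}·(-1)^9·(-1)^6 = -1.
v=23: a=23^-5·(≡21), b=23^-5·(≡5) mod 23; (21|23)=-1, (5|23)=-1; (−1)^{-5·-5·11}·(-1)^-5·(-1)^-5 = -1.
Ram(10502191, -26163995) = {7, 11, 13, 23}; no ℚ_7-point on the conic.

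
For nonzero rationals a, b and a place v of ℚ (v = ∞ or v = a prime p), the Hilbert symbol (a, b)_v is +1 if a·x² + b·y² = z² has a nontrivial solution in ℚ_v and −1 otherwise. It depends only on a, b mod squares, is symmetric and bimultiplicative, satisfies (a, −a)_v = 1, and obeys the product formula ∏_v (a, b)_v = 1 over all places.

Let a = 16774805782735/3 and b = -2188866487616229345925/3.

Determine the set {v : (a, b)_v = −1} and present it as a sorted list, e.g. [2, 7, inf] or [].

Mod squares: a ≡ 3045, b ≡ -385671. Check v ∈ {∞, 2, 3, 5, 7, 11, 13, 29, 31}.
v=13: a=13^2·(≡1), b=13^3·(≡4) mod 13; (1|13)=+1, (4|13)=+1; (−1)^{2·3·6}·(+1)^3·(+1)^2 = +1.
v=5: a=5^1·(≡4), b=5^2·(≡1) mod 5; (4|5)=+1, (1|5)=+1; (−1)^{1·2·2}·(+1)^2·(+1)^1 = +1.
v=2: v_2(a)=0, v_2(b)=0; units ≡ 5, 1 (mod 8); ε·ε+αω+βω = 0·0+0·0+0·1 ≡ 0  ⇒  (a,b)_2 = +1.
v=7: a=7^1·(≡2), b=7^2·(≡1) mod 7; (2|7)=+1, (1|7)=+1; (−1)^{1·2·3}·(+1)^2·(+1)^1 = +1.
v=31: a=31^2·(≡14), b=31^3·(≡22) mod 31; (14|31)=+1, (22|31)=-1; (−1)^{2·3·15}·(+1)^3·(-1)^2 = +1.
v=29: a=29^3·(≡3), b=29^5·(≡14) mod 29; (3|29)=-1, (14|29)=-1; (−1)^{3·5·14}·(-1)^5·(-1)^3 = +1.
v=11: a=11^2·(≡3), b=11^3·(≡10) mod 11; (3|11)=+1, (10|11)=-1; (−1)^{2·3·5}·(+1)^3·(-1)^2 = +1.
v=3: a=3^-1·(≡1), b=3^-1·(≡2) mod 3; (1|3)=+1, (2|3)=-1; (−1)^{-1·-1·1}·(+1)^-1·(-1)^-1 = +1.
v=∞: 3045 > 0 and -385671 < 0  ⇒  (a,b)_∞ = +1.
Every local symbol is +1, so the conic 3045·x² + -385671·y² = z² has ℚ_v-points for all v and hence a ℚ-point; (a, b / ℚ) ≅ M_2(ℚ).

[]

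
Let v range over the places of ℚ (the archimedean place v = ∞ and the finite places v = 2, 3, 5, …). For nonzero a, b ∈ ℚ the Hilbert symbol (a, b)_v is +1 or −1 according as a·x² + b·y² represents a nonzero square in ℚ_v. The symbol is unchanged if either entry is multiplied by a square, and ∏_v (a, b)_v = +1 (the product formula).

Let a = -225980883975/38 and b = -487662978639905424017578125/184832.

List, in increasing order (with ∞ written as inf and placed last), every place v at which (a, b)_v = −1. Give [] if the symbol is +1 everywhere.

Mod squares: a ≡ -28842, b ≡ -73370. Check v ∈ {∞, 2, 3, 5, 7, 11, 17, 19, 23, 29}.
v=7: a=7^2·(≡6), b=7^0·(≡2) mod 7; (6|7)=-1, (2|7)=+1; (−1)^{2·0·3}·(-1)^0·(+1)^2 = +1.
v=5: a=5^2·(≡2), b=5^9·(≡4) mod 5; (2|5)=-1, (4|5)=+1; (−1)^{2·9·2}·(-1)^9·(+1)^2 = -1.
v=29: a=29^2·(≡20), b=29^5·(≡5) mod 29; (20|29)=+1, (5|29)=+1; (−1)^{2·5·14}·(+1)^5·(+1)^2 = +1.
v=23: a=23^1·(≡14), b=23^3·(≡15) mod 23; (14|23)=-1, (15|23)=-1; (−1)^{1·3·11}·(-1)^3·(-1)^1 = -1.
v=11: a=11^1·(≡8), b=11^3·(≡8) mod 11; (8|11)=-1, (8|11)=-1; (−1)^{1·3·5}·(-1)^3·(-1)^1 = -1.
v=∞: -28842 < 0 and -73370 < 0  ⇒  (a,b)_∞ = -1.
v=19: a=19^-1·(≡14), b=19^-2·(≡3) mod 19; (14|19)=-1, (3|19)=-1; (−1)^{-1·-2·9}·(-1)^-2·(-1)^-1 = -1.
v=2: v_2(a)=-1, v_2(b)=-9; units ≡ 3, 3 (mod 8); ε·ε+αω+βω = 1·1+-1·1+-9·1 ≡ 1  ⇒  (a,b)_2 = -1.
v=3: a=3^1·(≡1), b=3^2·(≡1) mod 3; (1|3)=+1, (1|3)=+1; (−1)^{1·2·1}·(+1)^2·(+1)^1 = +1.
v=17: a=17^2·(≡12), b=17^4·(≡1) mod 17; (12|17)=-1, (1|17)=+1; (−1)^{2·4·8}·(-1)^4·(+1)^2 = +1.
|Ram(-28842, -73370)| = 6, even; anisotropic at {2, 5, 11, 19, 23, ∞}.

[2, 5, 11, 19, 23, inf]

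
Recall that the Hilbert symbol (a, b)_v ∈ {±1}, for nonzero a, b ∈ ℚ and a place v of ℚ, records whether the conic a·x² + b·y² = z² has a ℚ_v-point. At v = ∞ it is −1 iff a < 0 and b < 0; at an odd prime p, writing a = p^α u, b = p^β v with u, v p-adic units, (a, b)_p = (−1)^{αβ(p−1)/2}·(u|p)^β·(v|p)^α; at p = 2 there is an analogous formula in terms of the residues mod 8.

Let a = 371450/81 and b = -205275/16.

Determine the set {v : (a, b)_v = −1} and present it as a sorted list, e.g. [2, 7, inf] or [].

[2, 3]

(a, b) ≡ (14858, -8211) mod (ℚ^×)²; places V = {2, 3, 5, 7, 17, 19, 23, ∞}.
(a,b)_7: α=0, u≡4; β=1, v≡6 (mod 7); (4|7)=+1, (6|7)=-1; sign (−1)^0·+1^1·-1^0 = +1.
(a,b)_23: α=1, u≡8; β=1, v≡10 (mod 23); (8|23)=+1, (10|23)=-1; sign (−1)^1·+1^1·-1^1 = +1.
(a,b)_17: α=1, u≡3; β=1, v≡5 (mod 17); (3|17)=-1, (5|17)=-1; sign (−1)^0·-1^1·-1^1 = +1.
(a,b)_2: α=1, β=-4; u≡5, v≡5 (mod 8); ε(u)ε(v)=0·0, αω(v)=1·1, βω(u)=-4·1; sum ≡ 1  ⇒  -1.
(a,b)_5: α=2, u≡3; β=2, v≡4 (mod 5); (3|5)=-1, (4|5)=+1; sign (−1)^0·-1^2·+1^2 = +1.
(a,b)_∞: sgn(14858)=+, sgn(-8211)=−, so +1.
(a,b)_19: α=1, u≡15; β=0, v≡6 (mod 19); (15|19)=-1, (6|19)=+1; sign (−1)^0·-1^0·+1^1 = +1.
(a,b)_3: α=-4, u≡2; β=1, v≡2 (mod 3); (2|3)=-1, (2|3)=-1; sign (−1)^0·-1^1·-1^-4 = -1.
(14858, -8211 / ℚ) ramifies at {2, 3}: a division algebra.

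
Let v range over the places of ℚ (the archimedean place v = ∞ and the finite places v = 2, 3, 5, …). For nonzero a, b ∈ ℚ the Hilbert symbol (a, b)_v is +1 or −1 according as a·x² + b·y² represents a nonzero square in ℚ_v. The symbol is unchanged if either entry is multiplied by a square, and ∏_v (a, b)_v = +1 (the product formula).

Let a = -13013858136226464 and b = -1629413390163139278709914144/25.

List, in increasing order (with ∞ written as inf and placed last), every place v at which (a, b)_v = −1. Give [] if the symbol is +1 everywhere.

[41, inf]

(a, b) ≡ (-874, -58466) mod (ℚ^×)²; places V = {2, 3, 5, 11, 19, 23, 31, 41, ∞}.
(a,b)_2: α=5, β=5; u≡3, v≡7 (mod 8); ε(u)ε(v)=1·1, αω(v)=5·0, βω(u)=5·1; sum ≡ 0  ⇒  +1.
(a,b)_11: α=2, u≡7; β=4, v≡8 (mod 11); (7|11)=-1, (8|11)=-1; sign (−1)^0·-1^4·-1^2 = +1.
(a,b)_23: α=3, u≡18; β=5, v≡19 (mod 23); (18|23)=+1, (19|23)=-1; sign (−1)^1·+1^5·-1^3 = +1.
(a,b)_5: α=0, u≡1; β=-2, v≡1 (mod 5); (1|5)=+1, (1|5)=+1; sign (−1)^0·+1^-2·+1^0 = +1.
(a,b)_41: α=2, u≡7; β=3, v≡32 (mod 41); (7|41)=-1, (32|41)=+1; sign (−1)^0·-1^3·+1^2 = -1.
(a,b)_31: α=2, u≡18; β=3, v≡4 (mod 31); (18|31)=+1, (4|31)=+1; sign (−1)^0·+1^3·+1^2 = +1.
(a,b)_19: α=1, u≡1; β=2, v≡16 (mod 19); (1|19)=+1, (16|19)=+1; sign (−1)^0·+1^2·+1^1 = +1.
(a,b)_3: α=2, u≡2; β=6, v≡1 (mod 3); (2|3)=-1, (1|3)=+1; sign (−1)^0·-1^6·+1^2 = +1.
(a,b)_∞: sgn(-874)=−, sgn(-58466)=−, so -1.
(-874, -58466 / ℚ) ramifies at {41, ∞}: a division algebra.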